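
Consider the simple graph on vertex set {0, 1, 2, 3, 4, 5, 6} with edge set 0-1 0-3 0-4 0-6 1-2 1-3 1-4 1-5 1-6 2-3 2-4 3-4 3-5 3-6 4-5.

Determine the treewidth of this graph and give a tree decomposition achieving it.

Treewidth 3.
Bags: B1 = {0, 1, 3, 4}  B2 = {1, 3, 4, 5}  B3 = {0, 1, 3, 6}  B4 = {1, 2, 3, 4}
Tree: B1–B2, B1–B3, B1–B4

Each bag holds 4 vertices, so the decomposition has width 3, which upper-bounds the treewidth. Conversely, {0, 1, 3, 4} is a clique of size 4, and the vertices of any clique must share a bag in every tree decomposition; so some bag has ≥ 4 vertices and tw(G) ≥ 3. Therefore the treewidth is 3.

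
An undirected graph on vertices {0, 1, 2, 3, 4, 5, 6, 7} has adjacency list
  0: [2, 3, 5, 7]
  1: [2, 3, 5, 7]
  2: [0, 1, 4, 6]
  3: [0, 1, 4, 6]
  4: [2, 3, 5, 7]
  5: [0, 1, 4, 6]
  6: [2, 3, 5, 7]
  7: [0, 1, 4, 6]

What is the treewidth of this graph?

4

A width-4 tree decomposition is:
Bags: B1 = {0, 2, 3, 5, 7}  B2 = {2, 3, 4, 5, 7}  B3 = {1, 2, 3, 5, 7}  B4 = {2, 3, 5, 6, 7}
Tree: B1–B2, B2–B3, B3–B4
Every bag has size at most 5, so the width is 5 − 1 = 4 and tw(G) ≤ 4. For the lower bound: the 5 vertex sets {0,5}, {2,4}, {1,7}, {3}, {6} are disjoint, each induces a connected subgraph, and every pair is joined by at least one edge of G. Contracting each set to a single vertex therefore yields K_{5} as a minor, and since treewidth is minor-monotone, tw(G) ≥ tw(K_{5}) = 4. Therefore the treewidth is 4.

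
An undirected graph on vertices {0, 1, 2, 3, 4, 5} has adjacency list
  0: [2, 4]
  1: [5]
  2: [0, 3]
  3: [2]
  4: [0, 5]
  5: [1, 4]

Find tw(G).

1

A width-1 tree decomposition is:
Bags: B1 = {2, 3}  B2 = {0, 2}  B3 = {0, 4}  B4 = {4, 5}  B5 = {1, 5}
Tree: B1–B2, B2–B3, B3–B4, B4–B5
Every bag has size at most 2, so the width is 2 − 1 = 1 and tw(G) ≤ 1. G has an edge, so its treewidth is at least 1. Therefore the treewidth is 1.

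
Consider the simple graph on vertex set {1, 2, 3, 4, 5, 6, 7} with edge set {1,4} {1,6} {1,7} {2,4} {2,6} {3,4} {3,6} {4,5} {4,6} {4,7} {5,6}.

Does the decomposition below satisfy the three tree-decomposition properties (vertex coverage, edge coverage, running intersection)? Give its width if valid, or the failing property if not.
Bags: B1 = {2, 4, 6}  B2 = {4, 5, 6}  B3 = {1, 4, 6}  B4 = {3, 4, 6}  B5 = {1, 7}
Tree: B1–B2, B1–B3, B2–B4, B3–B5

No — edge (4,7) lies in no bag.

A tree decomposition must satisfy three properties: every vertex lies in some bag; for every edge, both endpoints lie together in some bag; and for every vertex, the bags containing it form a connected subtree. Here edge (4,7) lies in no bag, so the decomposition is invalid.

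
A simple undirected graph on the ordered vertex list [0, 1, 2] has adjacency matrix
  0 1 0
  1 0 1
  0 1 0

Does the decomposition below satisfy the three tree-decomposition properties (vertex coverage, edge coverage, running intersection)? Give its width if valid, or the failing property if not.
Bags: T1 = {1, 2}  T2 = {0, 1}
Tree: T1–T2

Checking the three conditions: (i) the bags cover all of {0, 1, 2}; (ii) for each edge, some bag contains both endpoints; (iii) the bags containing any fixed vertex form a subtree. All hold, so the decomposition is valid with width 2 − 1 = 1.

Yes; width 1.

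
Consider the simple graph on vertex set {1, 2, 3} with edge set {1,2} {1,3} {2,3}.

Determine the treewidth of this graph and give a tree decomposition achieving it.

With just one bag of size 3, the width is 3 − 1 = 2, so tw(G) ≤ 2. On the other hand G contains the 3-clique {1, 2, 3}. A clique must lie in a single bag of any decomposition, so no decomposition can have width below 2. The upper and lower bounds meet at 2, so that is the treewidth.

Treewidth 2.
Bags: B1 = {1, 2, 3}
Tree: (single bag)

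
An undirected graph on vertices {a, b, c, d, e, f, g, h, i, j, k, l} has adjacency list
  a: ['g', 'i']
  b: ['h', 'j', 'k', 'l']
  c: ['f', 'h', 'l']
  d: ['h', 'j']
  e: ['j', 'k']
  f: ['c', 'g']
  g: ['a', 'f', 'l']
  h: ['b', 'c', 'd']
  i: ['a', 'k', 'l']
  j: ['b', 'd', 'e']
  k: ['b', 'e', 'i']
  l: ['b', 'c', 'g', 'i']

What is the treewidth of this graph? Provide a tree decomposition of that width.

The largest bag has 4 vertices, giving width 3; this decomposition certifies tw(G) ≤ 3. For the lower bound: the 4 vertex sets {a,f,g}, {c}, {l}, {b,h,i,k} are disjoint, each induces a connected subgraph, and every pair is joined by at least one edge of G. Contracting each set to a single vertex therefore yields K_{4} as a minor, and since treewidth is minor-monotone, tw(G) ≥ tw(K_{4}) = 3. The upper and lower bounds meet at 3, so that is the treewidth.

Treewidth 3.
One optimal decomposition is:
Bags: B1 = {a, c, f, g}  B2 = {a, c, g, l}  B3 = {a, c, i, l}  B4 = {c, h, i, l}  B5 = {b, h, i, l}  B6 = {b, h, i, k}  B7 = {b, d, h, k}  B8 = {b, d, j, k}  B9 = {d, e, j, k}
Tree: B1–B2, B2–B3, B3–B4, B4–B5, B5–B6, B6–B7, B7–B8, B8–B9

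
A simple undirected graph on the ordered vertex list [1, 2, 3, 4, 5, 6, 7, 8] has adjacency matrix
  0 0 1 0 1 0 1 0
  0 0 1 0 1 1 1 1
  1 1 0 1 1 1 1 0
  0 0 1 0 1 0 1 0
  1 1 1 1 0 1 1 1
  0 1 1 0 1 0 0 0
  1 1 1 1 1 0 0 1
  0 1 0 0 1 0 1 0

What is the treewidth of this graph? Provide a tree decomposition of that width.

Treewidth 3.
Bags: B1 = {2, 3, 5, 7}  B2 = {2, 5, 7, 8}  B3 = {2, 3, 5, 6}  B4 = {3, 4, 5, 7}  B5 = {1, 3, 5, 7}
Tree: B1–B2, B1–B3, B1–B4, B4–B5

Each bag holds 4 vertices, so the decomposition has width 3, which upper-bounds the treewidth. On the other hand G contains the 4-clique {2, 5, 7, 8}. A clique must lie in a single bag of any decomposition, so no decomposition can have width below 3. Hence tw(G) = 3 exactly.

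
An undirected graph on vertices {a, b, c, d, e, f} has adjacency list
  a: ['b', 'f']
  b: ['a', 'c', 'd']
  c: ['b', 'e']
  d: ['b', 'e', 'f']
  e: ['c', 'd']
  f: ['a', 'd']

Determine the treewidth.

A width-2 tree decomposition is:
Bags: B1 = {c, d, e}  B2 = {b, c, d}  B3 = {b, d, f}  B4 = {a, b, f}
Tree: B1–B2, B2–B3, B3–B4
The largest bag has 3 vertices, giving width 2; this decomposition certifies tw(G) ≤ 2. Since e–c–b–d–e is a cycle in G, G is not acyclic. Forests are exactly the graphs of treewidth ≤ 1, so tw(G) ≥ 2. Hence tw(G) = 2 exactly.

2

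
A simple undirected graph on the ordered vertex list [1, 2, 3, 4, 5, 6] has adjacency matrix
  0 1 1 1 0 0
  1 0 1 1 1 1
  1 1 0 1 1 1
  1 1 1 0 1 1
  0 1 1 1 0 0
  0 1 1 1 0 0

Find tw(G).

3

A width-3 tree decomposition is:
Bags: B1 = {2, 3, 4, 6}  B2 = {2, 3, 4, 5}  B3 = {1, 2, 3, 4}
Tree: B1–B2, B2–B3
Every bag has size at most 4, so the width is 4 − 1 = 3 and tw(G) ≤ 3. For the lower bound, the 4 vertices {1, 2, 3, 4} are pairwise adjacent, and any tree decomposition puts a clique entirely inside one bag — forcing width ≥ 3. Hence tw(G) = 3 exactly.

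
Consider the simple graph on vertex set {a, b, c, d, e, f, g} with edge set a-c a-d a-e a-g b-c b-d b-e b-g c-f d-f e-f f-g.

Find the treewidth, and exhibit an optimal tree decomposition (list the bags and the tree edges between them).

Every bag has size at most 4, so the width is 4 − 1 = 3 and tw(G) ≤ 3. For the lower bound: the 4 vertex sets {c,f}, {a,g}, {b}, {d} are disjoint, each induces a connected subgraph, and every pair is joined by at least one edge of G. Contracting each set to a single vertex therefore yields K_{4} as a minor, and since treewidth is minor-monotone, tw(G) ≥ tw(K_{4}) = 3. Combining the bounds, tw(G) = 3.

Treewidth 3.
One optimal decomposition is:
Bags: B1 = {a, b, c, f}  B2 = {a, b, f, g}  B3 = {a, b, d, f}  B4 = {a, b, e, f}
Tree: B1–B2, B2–B3, B3–B4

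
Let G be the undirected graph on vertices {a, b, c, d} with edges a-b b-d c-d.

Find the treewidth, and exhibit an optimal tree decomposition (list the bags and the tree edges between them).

Every bag has size at most 2, so the width is 2 − 1 = 1 and tw(G) ≤ 1. Any graph with an edge has treewidth ≥ 1, and G has the edge b–a. Hence tw(G) = 1 exactly.

Treewidth 1.
One such decomposition:
Bags: B1 = {a, b}  B2 = {b, d}  B3 = {c, d}
Tree: B1–B2, B2–B3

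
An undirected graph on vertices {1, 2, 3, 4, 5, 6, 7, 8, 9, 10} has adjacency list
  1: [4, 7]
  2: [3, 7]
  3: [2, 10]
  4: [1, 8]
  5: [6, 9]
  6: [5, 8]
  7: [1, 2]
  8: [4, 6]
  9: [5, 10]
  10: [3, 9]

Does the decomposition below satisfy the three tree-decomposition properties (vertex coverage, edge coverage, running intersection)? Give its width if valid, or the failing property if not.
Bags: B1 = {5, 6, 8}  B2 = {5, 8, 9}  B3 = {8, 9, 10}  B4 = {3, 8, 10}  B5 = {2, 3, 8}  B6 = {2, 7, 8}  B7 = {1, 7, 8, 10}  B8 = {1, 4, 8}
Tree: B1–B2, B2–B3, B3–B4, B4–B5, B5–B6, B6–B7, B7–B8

No — bags containing vertex 10 are not connected in the tree.

A tree decomposition must satisfy three properties: every vertex lies in some bag; for every edge, both endpoints lie together in some bag; and for every vertex, the bags containing it form a connected subtree. Here bags containing vertex 10 are not connected in the tree, so the decomposition is invalid.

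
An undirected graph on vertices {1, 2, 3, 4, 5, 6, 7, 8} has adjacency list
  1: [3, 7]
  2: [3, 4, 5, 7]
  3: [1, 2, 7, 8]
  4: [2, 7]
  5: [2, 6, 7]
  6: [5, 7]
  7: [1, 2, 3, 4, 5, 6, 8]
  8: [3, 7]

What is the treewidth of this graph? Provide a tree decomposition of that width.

Each bag holds 3 vertices, so the decomposition has width 2, which upper-bounds the treewidth. On the other hand G contains the 3-clique {3, 7, 8}. A clique must lie in a single bag of any decomposition, so no decomposition can have width below 2. Hence tw(G) = 2 exactly.

Treewidth 2.
One such decomposition:
Bags: B1 = {3, 7, 8}  B2 = {2, 3, 7}  B3 = {2, 4, 7}  B4 = {2, 5, 7}  B5 = {5, 6, 7}  B6 = {1, 3, 7}
Tree: B1–B2, B2–B3, B2–B4, B4–B5, B2–B6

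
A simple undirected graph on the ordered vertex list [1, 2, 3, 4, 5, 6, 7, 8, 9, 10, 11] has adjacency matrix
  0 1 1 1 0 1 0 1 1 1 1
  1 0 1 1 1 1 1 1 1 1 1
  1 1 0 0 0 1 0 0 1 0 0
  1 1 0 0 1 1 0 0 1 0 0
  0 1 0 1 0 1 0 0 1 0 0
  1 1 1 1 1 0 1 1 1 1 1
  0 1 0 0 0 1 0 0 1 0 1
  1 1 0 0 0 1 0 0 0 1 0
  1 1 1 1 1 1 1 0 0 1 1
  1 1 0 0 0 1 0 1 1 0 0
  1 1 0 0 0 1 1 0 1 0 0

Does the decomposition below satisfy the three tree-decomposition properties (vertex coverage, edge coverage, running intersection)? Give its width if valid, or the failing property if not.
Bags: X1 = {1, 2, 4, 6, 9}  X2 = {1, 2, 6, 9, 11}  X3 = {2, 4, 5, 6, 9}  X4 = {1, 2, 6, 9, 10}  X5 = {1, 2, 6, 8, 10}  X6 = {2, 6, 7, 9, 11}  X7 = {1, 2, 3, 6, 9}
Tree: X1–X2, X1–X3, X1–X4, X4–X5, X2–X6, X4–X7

Checking the three conditions: (i) the bags cover all of {1, 2, 3, 4, 5, 6, 7, 8, 9, 10, 11}; (ii) for each edge, some bag contains both endpoints; (iii) the bags containing any fixed vertex form a subtree. All hold, so the decomposition is valid with width 5 − 1 = 4.

Yes; width 4.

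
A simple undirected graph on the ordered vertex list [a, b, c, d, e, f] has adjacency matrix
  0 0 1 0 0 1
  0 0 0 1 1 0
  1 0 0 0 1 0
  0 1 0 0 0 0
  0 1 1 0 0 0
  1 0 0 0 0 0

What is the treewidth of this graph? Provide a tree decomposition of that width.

Every bag has size at most 2, so the width is 2 − 1 = 1 and tw(G) ≤ 1. Any graph with an edge has treewidth ≥ 1, and G has the edge f–a. The upper and lower bounds meet at 1, so that is the treewidth.

Treewidth 1.
Bags: B1 = {a, f}  B2 = {a, c}  B3 = {c, e}  B4 = {b, e}  B5 = {b, d}
Tree: B1–B2, B2–B3, B3–B4, B4–B5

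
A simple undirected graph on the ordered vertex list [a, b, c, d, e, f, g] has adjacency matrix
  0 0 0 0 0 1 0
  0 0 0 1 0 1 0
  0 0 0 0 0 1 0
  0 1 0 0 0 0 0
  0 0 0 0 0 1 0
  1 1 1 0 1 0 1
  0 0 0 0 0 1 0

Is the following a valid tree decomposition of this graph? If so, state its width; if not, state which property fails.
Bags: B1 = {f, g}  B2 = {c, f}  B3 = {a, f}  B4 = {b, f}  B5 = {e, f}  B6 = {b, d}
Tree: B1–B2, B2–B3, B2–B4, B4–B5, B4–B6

Yes; width 1.

Checking the three conditions: (i) the bags cover all of {a, b, c, d, e, f, g}; (ii) for each edge, some bag contains both endpoints; (iii) the bags containing any fixed vertex form a subtree. All hold, so the decomposition is valid with width 2 − 1 = 1.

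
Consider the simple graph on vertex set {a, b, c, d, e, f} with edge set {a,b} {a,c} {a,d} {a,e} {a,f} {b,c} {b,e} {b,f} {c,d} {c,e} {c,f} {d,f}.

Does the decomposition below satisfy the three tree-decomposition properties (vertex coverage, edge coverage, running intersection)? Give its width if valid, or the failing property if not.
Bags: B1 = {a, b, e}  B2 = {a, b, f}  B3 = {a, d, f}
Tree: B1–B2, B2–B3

No — vertex c appears in no bag.

A tree decomposition must satisfy three properties: every vertex lies in some bag; for every edge, both endpoints lie together in some bag; and for every vertex, the bags containing it form a connected subtree. Here vertex c appears in no bag, so the decomposition is invalid.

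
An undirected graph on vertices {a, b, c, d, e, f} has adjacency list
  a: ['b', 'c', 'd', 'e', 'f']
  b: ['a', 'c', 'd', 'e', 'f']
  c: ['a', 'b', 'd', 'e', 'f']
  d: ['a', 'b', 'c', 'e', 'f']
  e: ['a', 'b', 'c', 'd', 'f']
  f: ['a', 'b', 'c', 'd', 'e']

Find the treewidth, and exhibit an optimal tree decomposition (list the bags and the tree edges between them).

A single bag containing all 6 vertices is trivially a valid decomposition of width 5. On the other hand G contains the 6-clique {a, b, c, d, e, f}. A clique must lie in a single bag of any decomposition, so no decomposition can have width below 5. Hence tw(G) = 5 exactly.

Treewidth 5.
One optimal decomposition is:
Bags: B1 = {a, b, c, d, e, f}
Tree: (single bag)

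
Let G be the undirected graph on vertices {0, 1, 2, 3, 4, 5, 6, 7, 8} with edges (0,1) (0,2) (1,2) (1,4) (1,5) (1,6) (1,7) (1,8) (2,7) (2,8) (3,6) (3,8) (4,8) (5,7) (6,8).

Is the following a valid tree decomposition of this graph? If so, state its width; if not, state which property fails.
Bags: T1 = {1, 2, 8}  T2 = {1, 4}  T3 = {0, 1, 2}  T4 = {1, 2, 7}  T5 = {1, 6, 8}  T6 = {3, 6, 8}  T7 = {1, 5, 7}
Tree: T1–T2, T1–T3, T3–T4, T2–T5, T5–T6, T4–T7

No — edge (8,4) lies in no bag.

A tree decomposition must satisfy three properties: every vertex lies in some bag; for every edge, both endpoints lie together in some bag; and for every vertex, the bags containing it form a connected subtree. Here edge (8,4) lies in no bag, so the decomposition is invalid.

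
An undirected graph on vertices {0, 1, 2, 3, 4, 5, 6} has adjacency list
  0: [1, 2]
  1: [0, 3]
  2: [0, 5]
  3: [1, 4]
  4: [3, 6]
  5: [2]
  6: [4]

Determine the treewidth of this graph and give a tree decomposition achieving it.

Treewidth 1.
Bags: B1 = {2, 5}  B2 = {0, 2}  B3 = {0, 1}  B4 = {1, 3}  B5 = {3, 4}  B6 = {4, 6}
Tree: B1–B2, B2–B3, B3–B4, B4–B5, B5–B6

The largest bag has 2 vertices, giving width 1; this decomposition certifies tw(G) ≤ 1. G has an edge, so its treewidth is at least 1. The upper and lower bounds meet at 1, so that is the treewidth.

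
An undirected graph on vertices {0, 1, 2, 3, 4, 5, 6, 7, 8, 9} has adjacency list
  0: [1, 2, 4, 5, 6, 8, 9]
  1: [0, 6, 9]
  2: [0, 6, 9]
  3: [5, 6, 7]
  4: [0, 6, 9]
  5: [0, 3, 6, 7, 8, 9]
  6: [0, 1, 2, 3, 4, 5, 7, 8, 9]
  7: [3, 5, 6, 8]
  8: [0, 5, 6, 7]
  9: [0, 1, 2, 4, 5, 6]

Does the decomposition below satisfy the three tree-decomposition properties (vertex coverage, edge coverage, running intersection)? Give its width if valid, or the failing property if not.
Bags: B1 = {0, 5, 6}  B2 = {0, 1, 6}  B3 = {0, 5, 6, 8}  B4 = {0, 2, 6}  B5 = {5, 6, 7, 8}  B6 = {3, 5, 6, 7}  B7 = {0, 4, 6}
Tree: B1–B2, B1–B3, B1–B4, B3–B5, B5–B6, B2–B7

A tree decomposition must satisfy three properties: every vertex lies in some bag; for every edge, both endpoints lie together in some bag; and for every vertex, the bags containing it form a connected subtree. Here vertex 9 appears in no bag, so the decomposition is invalid.

No — vertex 9 appears in no bag.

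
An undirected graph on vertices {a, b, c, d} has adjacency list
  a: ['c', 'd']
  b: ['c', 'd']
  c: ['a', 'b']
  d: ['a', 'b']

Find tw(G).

A width-2 tree decomposition is:
Bags: B1 = {a, b, c}  B2 = {a, b, d}
Tree: B1–B2
Every bag has size at most 3, so the width is 3 − 1 = 2 and tw(G) ≤ 2. Since b–c–a–d–b is a cycle in G, G is not acyclic. Forests are exactly the graphs of treewidth ≤ 1, so tw(G) ≥ 2. Hence tw(G) = 2 exactly.

2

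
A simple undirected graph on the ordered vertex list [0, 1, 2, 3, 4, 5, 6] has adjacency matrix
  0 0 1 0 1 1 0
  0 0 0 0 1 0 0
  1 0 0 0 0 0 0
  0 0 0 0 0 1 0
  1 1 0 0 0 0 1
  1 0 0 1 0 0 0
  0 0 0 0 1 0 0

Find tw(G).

A width-1 tree decomposition is:
Bags: B1 = {1, 4}  B2 = {0, 4}  B3 = {0, 2}  B4 = {0, 5}  B5 = {3, 5}  B6 = {4, 6}
Tree: B1–B2, B2–B3, B3–B4, B4–B5, B2–B6
Each bag holds 2 vertices, so the decomposition has width 1, which upper-bounds the treewidth. Since G has at least one edge (e.g. 1–4), it is not an edgeless graph, so tw(G) ≥ 1. The upper and lower bounds meet at 1, so that is the treewidth.

1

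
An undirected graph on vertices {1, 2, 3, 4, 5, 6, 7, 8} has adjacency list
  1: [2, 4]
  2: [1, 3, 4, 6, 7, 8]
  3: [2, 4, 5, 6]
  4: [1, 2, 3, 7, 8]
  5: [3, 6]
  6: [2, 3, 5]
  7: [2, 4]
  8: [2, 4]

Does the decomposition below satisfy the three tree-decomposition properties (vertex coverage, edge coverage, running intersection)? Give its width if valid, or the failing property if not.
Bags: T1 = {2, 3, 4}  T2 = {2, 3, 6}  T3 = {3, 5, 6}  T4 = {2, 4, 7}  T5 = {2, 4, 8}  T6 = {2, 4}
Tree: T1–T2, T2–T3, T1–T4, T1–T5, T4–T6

No — vertex 1 appears in no bag.

A tree decomposition must satisfy three properties: every vertex lies in some bag; for every edge, both endpoints lie together in some bag; and for every vertex, the bags containing it form a connected subtree. Here vertex 1 appears in no bag, so the decomposition is invalid.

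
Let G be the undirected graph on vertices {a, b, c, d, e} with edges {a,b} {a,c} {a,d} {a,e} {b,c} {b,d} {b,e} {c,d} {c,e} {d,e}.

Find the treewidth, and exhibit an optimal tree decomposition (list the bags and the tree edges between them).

Treewidth 4.
One such decomposition:
Bags: B1 = {a, b, c, d, e}
Tree: (single bag)

With just one bag of size 5, the width is 5 − 1 = 4, so tw(G) ≤ 4. On the other hand G contains the 5-clique {a, b, c, d, e}. A clique must lie in a single bag of any decomposition, so no decomposition can have width below 4. The upper and lower bounds meet at 4, so that is the treewidth.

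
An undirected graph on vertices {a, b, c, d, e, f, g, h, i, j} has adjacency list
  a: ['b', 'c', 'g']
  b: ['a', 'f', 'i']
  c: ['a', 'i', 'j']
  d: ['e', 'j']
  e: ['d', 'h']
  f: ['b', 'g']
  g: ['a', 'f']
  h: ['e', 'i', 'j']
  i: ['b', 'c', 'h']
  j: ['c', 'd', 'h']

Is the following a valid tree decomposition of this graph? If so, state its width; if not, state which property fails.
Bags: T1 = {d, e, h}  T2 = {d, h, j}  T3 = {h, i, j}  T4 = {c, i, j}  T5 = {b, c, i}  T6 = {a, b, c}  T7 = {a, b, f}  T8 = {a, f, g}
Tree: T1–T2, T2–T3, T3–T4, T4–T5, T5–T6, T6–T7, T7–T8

Checking the three conditions: (i) the bags cover all of {a, b, c, d, e, f, g, h, i, j}; (ii) for each edge, some bag contains both endpoints; (iii) the bags containing any fixed vertex form a subtree. All hold, so the decomposition is valid with width 3 − 1 = 2.

Yes; width 2.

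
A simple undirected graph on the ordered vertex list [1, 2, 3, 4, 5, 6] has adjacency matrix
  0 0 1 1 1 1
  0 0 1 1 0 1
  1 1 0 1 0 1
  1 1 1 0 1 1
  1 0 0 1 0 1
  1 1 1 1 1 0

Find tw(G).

A width-3 tree decomposition is:
Bags: B1 = {1, 3, 4, 6}  B2 = {2, 3, 4, 6}  B3 = {1, 4, 5, 6}
Tree: B1–B2, B1–B3
Every bag has size at most 4, so the width is 4 − 1 = 3 and tw(G) ≤ 3. Conversely, {1, 3, 4, 6} is a clique of size 4, and the vertices of any clique must share a bag in every tree decomposition; so some bag has ≥ 4 vertices and tw(G) ≥ 3. Combining the bounds, tw(G) = 3.

3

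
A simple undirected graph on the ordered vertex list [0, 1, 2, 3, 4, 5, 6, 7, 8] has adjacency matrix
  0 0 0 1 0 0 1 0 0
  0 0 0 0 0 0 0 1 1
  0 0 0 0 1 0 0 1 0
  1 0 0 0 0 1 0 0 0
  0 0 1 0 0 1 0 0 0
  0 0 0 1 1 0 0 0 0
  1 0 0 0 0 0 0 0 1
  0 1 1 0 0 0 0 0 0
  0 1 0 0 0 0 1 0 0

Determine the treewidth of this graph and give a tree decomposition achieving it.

Treewidth 2.
One such decomposition:
Bags: B1 = {0, 3, 5}  B2 = {0, 5, 6}  B3 = {5, 6, 8}  B4 = {1, 5, 8}  B5 = {1, 5, 7}  B6 = {2, 5, 7}  B7 = {2, 4, 5}
Tree: B1–B2, B2–B3, B3–B4, B4–B5, B5–B6, B6–B7

Every bag has size at most 3, so the width is 3 − 1 = 2 and tw(G) ≤ 2. For the lower bound, G contains the cycle 5–3–0–6–8–1–7–2–4–5, so G is not a forest; only forests have treewidth ≤ 1, hence tw(G) ≥ 2. Hence tw(G) = 2 exactly.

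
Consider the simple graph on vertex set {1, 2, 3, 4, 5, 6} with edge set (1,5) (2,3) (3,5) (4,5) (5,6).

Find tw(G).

A width-1 tree decomposition is:
Bags: B1 = {4, 5}  B2 = {1, 5}  B3 = {5, 6}  B4 = {3, 5}  B5 = {2, 3}
Tree: B1–B2, B1–B3, B2–B4, B4–B5
Each bag holds 2 vertices, so the decomposition has width 1, which upper-bounds the treewidth. G has an edge, so its treewidth is at least 1. Therefore the treewidth is 1.

1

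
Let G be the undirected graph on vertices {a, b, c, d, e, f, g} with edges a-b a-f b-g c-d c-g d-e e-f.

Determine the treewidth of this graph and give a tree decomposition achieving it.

Treewidth 2.
One optimal decomposition is:
Bags: B1 = {d, e, f}  B2 = {a, d, f}  B3 = {a, b, d}  B4 = {b, d, g}  B5 = {c, d, g}
Tree: B1–B2, B2–B3, B3–B4, B4–B5

The largest bag has 3 vertices, giving width 2; this decomposition certifies tw(G) ≤ 2. For the lower bound, G contains the cycle d–e–f–a–b–g–c–d, so G is not a forest; only forests have treewidth ≤ 1, hence tw(G) ≥ 2. The upper and lower bounds meet at 2, so that is the treewidth.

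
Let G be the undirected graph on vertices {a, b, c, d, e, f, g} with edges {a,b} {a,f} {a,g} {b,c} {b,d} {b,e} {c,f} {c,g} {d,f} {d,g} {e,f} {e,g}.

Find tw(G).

3

A width-3 tree decomposition is:
Bags: B1 = {b, e, f, g}  B2 = {b, d, f, g}  B3 = {b, c, f, g}  B4 = {a, b, f, g}
Tree: B1–B2, B2–B3, B3–B4
Every bag has size at most 4, so the width is 4 − 1 = 3 and tw(G) ≤ 3. For the lower bound: the 4 vertex sets {b,e}, {d,g}, {f}, {c} are disjoint, each induces a connected subgraph, and every pair is joined by at least one edge of G. Contracting each set to a single vertex therefore yields K_{4} as a minor, and since treewidth is minor-monotone, tw(G) ≥ tw(K_{4}) = 3. Combining the bounds, tw(G) = 3.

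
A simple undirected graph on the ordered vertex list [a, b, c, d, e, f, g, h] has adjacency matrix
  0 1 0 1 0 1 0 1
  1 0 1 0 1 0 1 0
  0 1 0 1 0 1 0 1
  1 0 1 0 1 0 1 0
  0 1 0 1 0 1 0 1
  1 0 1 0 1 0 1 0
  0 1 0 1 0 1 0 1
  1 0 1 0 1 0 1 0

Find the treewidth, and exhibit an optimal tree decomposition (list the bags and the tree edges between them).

Each bag holds 5 vertices, so the decomposition has width 4, which upper-bounds the treewidth. For the lower bound: the 5 vertex sets {a,h}, {b,e}, {f,g}, {c}, {d} are disjoint, each induces a connected subgraph, and every pair is joined by at least one edge of G. Contracting each set to a single vertex therefore yields K_{5} as a minor, and since treewidth is minor-monotone, tw(G) ≥ tw(K_{5}) = 4. Therefore the treewidth is 4.

Treewidth 4.
One such decomposition:
Bags: B1 = {a, c, e, g, h}  B2 = {a, b, c, e, g}  B3 = {a, c, e, f, g}  B4 = {a, c, d, e, g}
Tree: B1–B2, B2–B3, B3–B4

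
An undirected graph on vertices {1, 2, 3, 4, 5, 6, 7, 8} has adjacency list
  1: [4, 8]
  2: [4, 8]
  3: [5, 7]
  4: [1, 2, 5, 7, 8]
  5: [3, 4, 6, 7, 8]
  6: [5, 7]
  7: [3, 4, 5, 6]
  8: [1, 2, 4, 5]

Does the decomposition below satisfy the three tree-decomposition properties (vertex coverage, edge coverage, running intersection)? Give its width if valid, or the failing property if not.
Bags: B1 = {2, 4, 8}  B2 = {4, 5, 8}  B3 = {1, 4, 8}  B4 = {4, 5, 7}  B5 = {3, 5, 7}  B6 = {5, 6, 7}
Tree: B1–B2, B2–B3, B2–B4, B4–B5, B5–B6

Checking the three conditions: (i) the bags cover all of {1, 2, 3, 4, 5, 6, 7, 8}; (ii) for each edge, some bag contains both endpoints; (iii) the bags containing any fixed vertex form a subtree. All hold, so the decomposition is valid with width 3 − 1 = 2.

Yes; width 2.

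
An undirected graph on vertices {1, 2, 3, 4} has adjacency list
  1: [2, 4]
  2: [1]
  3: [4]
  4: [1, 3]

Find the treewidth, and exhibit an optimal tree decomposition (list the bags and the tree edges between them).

Every bag has size at most 2, so the width is 2 − 1 = 1 and tw(G) ≤ 1. Since G has at least one edge (e.g. 3–4), it is not an edgeless graph, so tw(G) ≥ 1. Therefore the treewidth is 1.

Treewidth 1.
Bags: B1 = {3, 4}  B2 = {1, 4}  B3 = {1, 2}
Tree: B1–B2, B2–B3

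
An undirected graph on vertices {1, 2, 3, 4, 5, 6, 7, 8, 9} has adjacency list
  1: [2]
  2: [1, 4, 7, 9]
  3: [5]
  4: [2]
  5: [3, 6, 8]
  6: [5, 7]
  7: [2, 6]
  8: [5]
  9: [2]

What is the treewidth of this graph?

A width-1 tree decomposition is:
Bags: B1 = {3, 5}  B2 = {5, 6}  B3 = {5, 8}  B4 = {6, 7}  B5 = {2, 7}  B6 = {1, 2}  B7 = {2, 4}  B8 = {2, 9}
Tree: B1–B2, B2–B3, B2–B4, B4–B5, B5–B6, B5–B7, B6–B8
Each bag holds 2 vertices, so the decomposition has width 1, which upper-bounds the treewidth. G has an edge, so its treewidth is at least 1. The upper and lower bounds meet at 1, so that is the treewidth.

1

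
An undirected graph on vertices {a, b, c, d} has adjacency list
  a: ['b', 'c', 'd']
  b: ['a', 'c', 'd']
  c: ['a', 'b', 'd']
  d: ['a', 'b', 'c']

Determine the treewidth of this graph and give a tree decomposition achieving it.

With just one bag of size 4, the width is 4 − 1 = 3, so tw(G) ≤ 3. Conversely, {a, b, c, d} is a clique of size 4, and the vertices of any clique must share a bag in every tree decomposition; so some bag has ≥ 4 vertices and tw(G) ≥ 3. The upper and lower bounds meet at 3, so that is the treewidth.

Treewidth 3.
One optimal decomposition is:
Bags: B1 = {a, b, c, d}
Tree: (single bag)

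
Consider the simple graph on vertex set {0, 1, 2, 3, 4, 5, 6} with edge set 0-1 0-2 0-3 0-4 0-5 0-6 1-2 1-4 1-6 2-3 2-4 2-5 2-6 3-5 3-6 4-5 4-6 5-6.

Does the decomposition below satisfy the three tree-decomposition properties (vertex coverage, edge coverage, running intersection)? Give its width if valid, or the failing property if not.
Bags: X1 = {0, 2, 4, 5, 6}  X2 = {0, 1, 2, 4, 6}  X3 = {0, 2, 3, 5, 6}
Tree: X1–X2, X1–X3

Yes; width 4.

Every vertex of G appears in some bag (union = {0, 1, 2, 3, 4, 5, 6}); every edge is covered by a bag; and for each vertex v the set of bags containing v is connected in the bag tree. The decomposition is therefore valid. The largest bag has 5 vertices, so the width is 4.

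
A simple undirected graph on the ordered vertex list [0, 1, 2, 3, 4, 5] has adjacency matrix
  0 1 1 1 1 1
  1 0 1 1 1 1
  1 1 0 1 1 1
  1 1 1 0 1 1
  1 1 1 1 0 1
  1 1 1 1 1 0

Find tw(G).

5

A width-5 tree decomposition is:
Bags: B1 = {0, 1, 2, 3, 4, 5}
Tree: (single bag)
A single bag containing all 6 vertices is trivially a valid decomposition of width 5. Conversely, {0, 1, 2, 3, 4, 5} is a clique of size 6, and the vertices of any clique must share a bag in every tree decomposition; so some bag has ≥ 6 vertices and tw(G) ≥ 5. Therefore the treewidth is 5.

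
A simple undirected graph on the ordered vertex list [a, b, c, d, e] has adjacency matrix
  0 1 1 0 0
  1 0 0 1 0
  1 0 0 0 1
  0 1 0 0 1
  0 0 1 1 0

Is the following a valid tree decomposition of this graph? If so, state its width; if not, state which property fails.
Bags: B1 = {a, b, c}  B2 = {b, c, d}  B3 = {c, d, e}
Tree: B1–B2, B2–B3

Every vertex of G appears in some bag (union = {a, b, c, d, e}); every edge is covered by a bag; and for each vertex v the set of bags containing v is connected in the bag tree. The decomposition is therefore valid. The largest bag has 3 vertices, so the width is 2.

Yes; width 2.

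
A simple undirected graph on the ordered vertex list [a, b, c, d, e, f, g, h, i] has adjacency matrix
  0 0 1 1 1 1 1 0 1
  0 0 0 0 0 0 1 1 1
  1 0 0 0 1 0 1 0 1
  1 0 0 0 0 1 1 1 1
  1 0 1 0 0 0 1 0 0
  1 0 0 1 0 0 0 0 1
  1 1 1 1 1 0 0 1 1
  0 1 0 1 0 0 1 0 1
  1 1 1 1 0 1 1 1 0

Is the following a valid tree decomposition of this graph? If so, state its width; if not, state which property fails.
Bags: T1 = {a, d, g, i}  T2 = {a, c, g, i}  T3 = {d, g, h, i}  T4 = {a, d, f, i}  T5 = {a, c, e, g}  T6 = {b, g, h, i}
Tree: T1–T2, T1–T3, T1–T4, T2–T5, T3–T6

Vertex coverage: the bags together contain {a, b, c, d, e, f, g, h, i}, the full vertex set. Edge coverage: each edge of G has both endpoints in at least one bag. Running intersection: for every vertex, the bags containing it form a connected subtree. All three properties hold, so this is a valid tree decomposition of width max|bag| − 1 = 3, and hence tw(G) ≤ 3.

Yes; width 3.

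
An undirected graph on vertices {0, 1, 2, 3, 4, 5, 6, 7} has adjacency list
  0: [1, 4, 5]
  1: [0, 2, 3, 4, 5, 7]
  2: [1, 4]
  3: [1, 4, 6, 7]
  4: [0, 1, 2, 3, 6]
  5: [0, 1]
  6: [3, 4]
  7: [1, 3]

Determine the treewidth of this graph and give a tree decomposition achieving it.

Treewidth 2.
One such decomposition:
Bags: B1 = {0, 1, 4}  B2 = {1, 3, 4}  B3 = {1, 3, 7}  B4 = {1, 2, 4}  B5 = {0, 1, 5}  B6 = {3, 4, 6}
Tree: B1–B2, B2–B3, B1–B4, B1–B5, B2–B6

Every bag has size at most 3, so the width is 3 − 1 = 2 and tw(G) ≤ 2. Conversely, {0, 1, 4} is a clique of size 3, and the vertices of any clique must share a bag in every tree decomposition; so some bag has ≥ 3 vertices and tw(G) ≥ 2. The upper and lower bounds meet at 2, so that is the treewidth.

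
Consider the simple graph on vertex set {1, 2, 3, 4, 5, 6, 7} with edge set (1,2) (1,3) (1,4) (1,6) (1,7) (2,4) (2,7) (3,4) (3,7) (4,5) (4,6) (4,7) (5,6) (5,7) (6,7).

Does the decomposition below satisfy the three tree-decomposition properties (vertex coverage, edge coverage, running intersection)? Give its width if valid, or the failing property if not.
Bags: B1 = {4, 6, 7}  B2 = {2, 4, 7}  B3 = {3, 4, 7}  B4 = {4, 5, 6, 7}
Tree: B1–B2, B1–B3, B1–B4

No — vertex 1 appears in no bag.

A tree decomposition must satisfy three properties: every vertex lies in some bag; for every edge, both endpoints lie together in some bag; and for every vertex, the bags containing it form a connected subtree. Here vertex 1 appears in no bag, so the decomposition is invalid.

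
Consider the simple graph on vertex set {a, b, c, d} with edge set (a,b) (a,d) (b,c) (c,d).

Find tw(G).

A width-2 tree decomposition is:
Bags: B1 = {a, b, d}  B2 = {b, c, d}
Tree: B1–B2
Every bag has size at most 3, so the width is 3 − 1 = 2 and tw(G) ≤ 2. Since b–a–d–c–b is a cycle in G, G is not acyclic. Forests are exactly the graphs of treewidth ≤ 1, so tw(G) ≥ 2. Combining the bounds, tw(G) = 2.

2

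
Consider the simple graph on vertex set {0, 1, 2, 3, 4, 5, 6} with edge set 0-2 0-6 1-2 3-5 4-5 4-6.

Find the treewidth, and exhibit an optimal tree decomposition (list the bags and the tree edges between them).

Every bag has size at most 2, so the width is 2 − 1 = 1 and tw(G) ≤ 1. Since G has at least one edge (e.g. 3–5), it is not an edgeless graph, so tw(G) ≥ 1. Combining the bounds, tw(G) = 1.

Treewidth 1.
One optimal decomposition is:
Bags: B1 = {3, 5}  B2 = {4, 5}  B3 = {4, 6}  B4 = {0, 6}  B5 = {0, 2}  B6 = {1, 2}
Tree: B1–B2, B2–B3, B3–B4, B4–B5, B5–B6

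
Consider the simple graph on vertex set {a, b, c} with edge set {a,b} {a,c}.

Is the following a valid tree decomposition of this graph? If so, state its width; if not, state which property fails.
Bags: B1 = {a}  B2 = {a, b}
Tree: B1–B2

A tree decomposition must satisfy three properties: every vertex lies in some bag; for every edge, both endpoints lie together in some bag; and for every vertex, the bags containing it form a connected subtree. Here vertex c appears in no bag, so the decomposition is invalid.

No — vertex c appears in no bag.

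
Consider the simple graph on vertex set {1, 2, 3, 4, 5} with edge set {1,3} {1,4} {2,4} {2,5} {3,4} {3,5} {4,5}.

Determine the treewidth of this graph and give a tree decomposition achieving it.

Every bag has size at most 3, so the width is 3 − 1 = 2 and tw(G) ≤ 2. For the lower bound, the 3 vertices {2, 4, 5} are pairwise adjacent, and any tree decomposition puts a clique entirely inside one bag — forcing width ≥ 2. Combining the bounds, tw(G) = 2.

Treewidth 2.
One optimal decomposition is:
Bags: B1 = {1, 3, 4}  B2 = {3, 4, 5}  B3 = {2, 4, 5}
Tree: B1–B2, B2–B3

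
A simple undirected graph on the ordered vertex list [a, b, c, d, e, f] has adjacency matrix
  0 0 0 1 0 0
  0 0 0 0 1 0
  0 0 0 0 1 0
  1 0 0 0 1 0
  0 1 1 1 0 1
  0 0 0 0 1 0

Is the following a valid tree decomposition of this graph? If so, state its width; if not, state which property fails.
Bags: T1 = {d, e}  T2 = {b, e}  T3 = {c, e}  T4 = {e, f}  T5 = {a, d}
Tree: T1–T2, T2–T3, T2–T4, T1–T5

Every vertex of G appears in some bag (union = {a, b, c, d, e, f}); every edge is covered by a bag; and for each vertex v the set of bags containing v is connected in the bag tree. The decomposition is therefore valid. The largest bag has 2 vertices, so the width is 1.

Yes; width 1.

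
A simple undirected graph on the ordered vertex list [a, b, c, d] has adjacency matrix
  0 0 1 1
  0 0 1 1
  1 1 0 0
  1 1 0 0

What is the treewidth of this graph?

A width-2 tree decomposition is:
Bags: B1 = {a, b, c}  B2 = {a, b, d}
Tree: B1–B2
Every bag has size at most 3, so the width is 3 − 1 = 2 and tw(G) ≤ 2. Since a–c–b–d–a is a cycle in G, G is not acyclic. Forests are exactly the graphs of treewidth ≤ 1, so tw(G) ≥ 2. Hence tw(G) = 2 exactly.

2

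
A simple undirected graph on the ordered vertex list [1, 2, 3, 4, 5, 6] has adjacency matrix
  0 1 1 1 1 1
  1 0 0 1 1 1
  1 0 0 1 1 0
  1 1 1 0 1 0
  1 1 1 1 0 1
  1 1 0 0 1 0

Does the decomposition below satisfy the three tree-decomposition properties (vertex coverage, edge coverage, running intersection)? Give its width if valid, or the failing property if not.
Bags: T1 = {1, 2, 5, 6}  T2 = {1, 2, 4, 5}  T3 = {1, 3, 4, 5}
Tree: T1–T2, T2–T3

Yes; width 3.

Vertex coverage: the bags together contain {1, 2, 3, 4, 5, 6}, the full vertex set. Edge coverage: each edge of G has both endpoints in at least one bag. Running intersection: for every vertex, the bags containing it form a connected subtree. All three properties hold, so this is a valid tree decomposition of width max|bag| − 1 = 3, and hence tw(G) ≤ 3.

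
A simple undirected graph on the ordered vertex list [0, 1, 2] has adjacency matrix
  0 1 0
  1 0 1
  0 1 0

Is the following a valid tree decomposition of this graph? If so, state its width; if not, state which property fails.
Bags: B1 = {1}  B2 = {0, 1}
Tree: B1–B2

No — vertex 2 appears in no bag.

A tree decomposition must satisfy three properties: every vertex lies in some bag; for every edge, both endpoints lie together in some bag; and for every vertex, the bags containing it form a connected subtree. Here vertex 2 appears in no bag, so the decomposition is invalid.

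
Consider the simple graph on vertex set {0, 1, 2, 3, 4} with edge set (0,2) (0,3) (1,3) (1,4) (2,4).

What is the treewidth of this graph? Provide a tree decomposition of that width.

Treewidth 2.
One such decomposition:
Bags: B1 = {0, 2, 3}  B2 = {1, 2, 3}  B3 = {1, 2, 4}
Tree: B1–B2, B2–B3

Each bag holds 3 vertices, so the decomposition has width 2, which upper-bounds the treewidth. For the lower bound, G contains the cycle 2–0–3–1–4–2, so G is not a forest; only forests have treewidth ≤ 1, hence tw(G) ≥ 2. Therefore the treewidth is 2.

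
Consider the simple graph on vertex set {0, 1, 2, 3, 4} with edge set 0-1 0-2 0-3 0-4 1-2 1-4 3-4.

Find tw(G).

2

A width-2 tree decomposition is:
Bags: B1 = {0, 1, 2}  B2 = {0, 1, 4}  B3 = {0, 3, 4}
Tree: B1–B2, B2–B3
Every bag has size at most 3, so the width is 3 − 1 = 2 and tw(G) ≤ 2. On the other hand G contains the 3-clique {0, 1, 2}. A clique must lie in a single bag of any decomposition, so no decomposition can have width below 2. Therefore the treewidth is 2.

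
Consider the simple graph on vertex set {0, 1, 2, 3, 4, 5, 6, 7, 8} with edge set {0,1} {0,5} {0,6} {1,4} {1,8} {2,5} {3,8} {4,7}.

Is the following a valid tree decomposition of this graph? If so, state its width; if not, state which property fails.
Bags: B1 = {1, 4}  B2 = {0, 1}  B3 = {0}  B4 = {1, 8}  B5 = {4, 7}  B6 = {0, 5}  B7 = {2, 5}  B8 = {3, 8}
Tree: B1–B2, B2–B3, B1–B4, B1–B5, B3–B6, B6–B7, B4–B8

A tree decomposition must satisfy three properties: every vertex lies in some bag; for every edge, both endpoints lie together in some bag; and for every vertex, the bags containing it form a connected subtree. Here vertex 6 appears in no bag, so the decomposition is invalid.

No — vertex 6 appears in no bag.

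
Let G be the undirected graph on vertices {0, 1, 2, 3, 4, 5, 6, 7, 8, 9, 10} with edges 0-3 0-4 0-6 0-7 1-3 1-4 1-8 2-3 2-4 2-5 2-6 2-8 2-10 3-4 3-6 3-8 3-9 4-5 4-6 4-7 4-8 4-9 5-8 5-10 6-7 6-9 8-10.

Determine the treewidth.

A width-3 tree decomposition is:
Bags: B1 = {2, 3, 4, 6}  B2 = {2, 3, 4, 8}  B3 = {0, 3, 4, 6}  B4 = {1, 3, 4, 8}  B5 = {3, 4, 6, 9}  B6 = {2, 4, 5, 8}  B7 = {0, 4, 6, 7}  B8 = {2, 5, 8, 10}
Tree: B1–B2, B1–B3, B2–B4, B1–B5, B2–B6, B3–B7, B6–B8
Every bag has size at most 4, so the width is 4 − 1 = 3 and tw(G) ≤ 3. Conversely, {2, 5, 8, 10} is a clique of size 4, and the vertices of any clique must share a bag in every tree decomposition; so some bag has ≥ 4 vertices and tw(G) ≥ 3. The upper and lower bounds meet at 3, so that is the treewidth.

3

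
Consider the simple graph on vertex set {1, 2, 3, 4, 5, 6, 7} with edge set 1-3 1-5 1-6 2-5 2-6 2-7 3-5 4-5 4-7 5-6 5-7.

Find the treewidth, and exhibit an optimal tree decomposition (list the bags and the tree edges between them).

Treewidth 2.
Bags: B1 = {1, 5, 6}  B2 = {2, 5, 6}  B3 = {2, 5, 7}  B4 = {1, 3, 5}  B5 = {4, 5, 7}
Tree: B1–B2, B2–B3, B1–B4, B3–B5

The largest bag has 3 vertices, giving width 2; this decomposition certifies tw(G) ≤ 2. On the other hand G contains the 3-clique {1, 3, 5}. A clique must lie in a single bag of any decomposition, so no decomposition can have width below 2. Combining the bounds, tw(G) = 2.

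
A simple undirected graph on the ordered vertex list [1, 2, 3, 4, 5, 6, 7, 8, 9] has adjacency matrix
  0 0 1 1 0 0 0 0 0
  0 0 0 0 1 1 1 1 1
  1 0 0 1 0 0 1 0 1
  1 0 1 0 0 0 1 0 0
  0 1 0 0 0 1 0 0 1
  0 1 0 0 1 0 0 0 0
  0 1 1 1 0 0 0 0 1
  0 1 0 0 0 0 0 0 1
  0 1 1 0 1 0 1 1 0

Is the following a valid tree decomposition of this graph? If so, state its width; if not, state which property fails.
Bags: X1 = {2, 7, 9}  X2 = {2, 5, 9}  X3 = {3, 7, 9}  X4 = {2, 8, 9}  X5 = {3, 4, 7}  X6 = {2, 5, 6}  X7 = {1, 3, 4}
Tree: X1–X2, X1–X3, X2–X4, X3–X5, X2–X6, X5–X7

Yes; width 2.

Every vertex of G appears in some bag (union = {1, 2, 3, 4, 5, 6, 7, 8, 9}); every edge is covered by a bag; and for each vertex v the set of bags containing v is connected in the bag tree. The decomposition is therefore valid. The largest bag has 3 vertices, so the width is 2.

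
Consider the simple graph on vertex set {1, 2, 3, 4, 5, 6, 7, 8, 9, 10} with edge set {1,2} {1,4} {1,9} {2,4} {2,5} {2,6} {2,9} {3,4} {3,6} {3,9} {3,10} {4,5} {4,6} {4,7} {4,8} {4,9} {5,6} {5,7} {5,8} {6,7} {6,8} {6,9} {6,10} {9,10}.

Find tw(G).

3

A width-3 tree decomposition is:
Bags: B1 = {2, 4, 5, 6}  B2 = {4, 5, 6, 8}  B3 = {2, 4, 6, 9}  B4 = {1, 2, 4, 9}  B5 = {4, 5, 6, 7}  B6 = {3, 4, 6, 9}  B7 = {3, 6, 9, 10}
Tree: B1–B2, B1–B3, B3–B4, B1–B5, B3–B6, B6–B7
Each bag holds 4 vertices, so the decomposition has width 3, which upper-bounds the treewidth. Conversely, {3, 6, 9, 10} is a clique of size 4, and the vertices of any clique must share a bag in every tree decomposition; so some bag has ≥ 4 vertices and tw(G) ≥ 3. Hence tw(G) = 3 exactly.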